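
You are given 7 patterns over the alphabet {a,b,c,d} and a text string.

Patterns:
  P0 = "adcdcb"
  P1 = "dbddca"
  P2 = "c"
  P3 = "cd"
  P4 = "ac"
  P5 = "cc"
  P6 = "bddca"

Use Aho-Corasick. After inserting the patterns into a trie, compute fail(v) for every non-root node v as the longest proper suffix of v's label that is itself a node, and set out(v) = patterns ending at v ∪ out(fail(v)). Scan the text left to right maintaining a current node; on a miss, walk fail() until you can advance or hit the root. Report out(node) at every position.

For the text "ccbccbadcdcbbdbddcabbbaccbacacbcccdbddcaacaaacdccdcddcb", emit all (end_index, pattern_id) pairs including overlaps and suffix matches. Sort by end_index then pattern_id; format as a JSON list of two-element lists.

Build:
Trie (insert patterns):
  0='ε' goto a→1 b→17 c→13 d→7
  1='a' goto c→15 d→2
  2='ad' goto c→3
  3='adc' goto d→4
  4='adcd' goto c→5
  5='adcdc' goto b→6
  6='adcdcb' goto ·  [P0 ends]
  7='d' goto b→8
  8='db' goto d→9
  9='dbd' goto d→10
  10='dbdd' goto c→11
  11='dbddc' goto a→12
  12='dbddca' goto ·  [P1 ends]
  13='c' goto c→16 d→14  [P2 ends]
  14='cd' goto ·  [P3 ends]
  15='ac' goto ·  [P4 ends]
  16='cc' goto ·  [P5 ends]
  17='b' goto d→18
  18='bd' goto d→19
  19='bdd' goto c→20
  20='bddc' goto a→21
  21='bddca' goto ·  [P6 ends]

Failure links (BFS by depth):
  n1('a'): parent n0 fail=0; on 'a' 0 → fail=0;  out ∅∪∅=∅
  n7('d'): parent n0 fail=0; on 'd' 0 → fail=0;  out ∅∪∅=∅
  n13('c'): parent n0 fail=0; on 'c' 0 → fail=0;  out {2}∪∅={2}
  n17('b'): parent n0 fail=0; on 'b' 0 → fail=0;  out ∅∪∅=∅
  n2('ad'): parent n1 fail=0; on 'd' 0 → fail=7;  out ∅∪∅=∅
  n8('db'): parent n7 fail=0; on 'b' 0 → fail=17;  out ∅∪∅=∅
  n14('cd'): parent n13 fail=0; on 'd' 0 → fail=7;  out {3}∪∅={3}
  n15('ac'): parent n1 fail=0; on 'c' 0 → fail=13;  out {4}∪{2}={2,4}
  n16('cc'): parent n13 fail=0; on 'c' 0 → fail=13;  out {5}∪{2}={2,5}
  n18('bd'): parent n17 fail=0; on 'd' 0 → fail=7;  out ∅∪∅=∅
  n3('adc'): parent n2 fail=7; on 'c' 7→0 → fail=13;  out ∅∪{2}={2}
  n9('dbd'): parent n8 fail=17; on 'd' 17 → fail=18;  out ∅∪∅=∅
  n19('bdd'): parent n18 fail=7; on 'd' 7→0 → fail=7;  out ∅∪∅=∅
  n4('adcd'): parent n3 fail=13; on 'd' 13 → fail=14;  out ∅∪{3}={3}
  n10('dbdd'): parent n9 fail=18; on 'd' 18 → fail=19;  out ∅∪∅=∅
  n20('bddc'): parent n19 fail=7; on 'c' 7→0 → fail=13;  out ∅∪{2}={2}
  n5('adcdc'): parent n4 fail=14; on 'c' 14→7→0 → fail=13;  out ∅∪{2}={2}
  n11('dbddc'): parent n10 fail=19; on 'c' 19 → fail=20;  out ∅∪{2}={2}
  n21('bddca'): parent n20 fail=13; on 'a' 13→0 → fail=1;  out {6}∪∅={6}
  n6('adcdcb'): parent n5 fail=13; on 'b' 13→0 → fail=17;  out {0}∪∅={0}
  n12('dbddca'): parent n11 fail=20; on 'a' 20 → fail=21;  out {1}∪{6}={1,6}

Text stream:
pos 0 'c': at 13  → match P2@[0:0]
pos 1 'c': at 16  → match P2@[1:1],P5@[0:1]
pos 2 'b': at 17 (fail-walked)
pos 3 'c': at 13 (fail-walked)  → match P2@[3:3]
pos 4 'c': at 16  → match P2@[4:4],P5@[3:4]
pos 5 'b': at 17 (fail-walked)
pos 6 'a': at 1 (fail-walked)
pos 7 'd': at 2
pos 8 'c': at 3  → match P2@[8:8]
pos 9 'd': at 4  → match P3@[8:9]
pos 10 'c': at 5  → match P2@[10:10]
pos 11 'b': at 6  → match P0@[6:11]
pos 12 'b': at 17 (fail-walked)
pos 13 'd': at 18
pos 14 'b': at 8 (fail-walked)
pos 15 'd': at 9
pos 16 'd': at 10
pos 17 'c': at 11  → match P2@[17:17]
pos 18 'a': at 12  → match P1@[13:18],P6@[14:18]
pos 19 'b': at 17 (fail-walked)
pos 20 'b': at 17 (fail-walked)
pos 21 'b': at 17 (fail-walked)
pos 22 'a': at 1 (fail-walked)
pos 23 'c': at 15  → match P2@[23:23],P4@[22:23]
pos 24 'c': at 16 (fail-walked)  → match P2@[24:24],P5@[23:24]
pos 25 'b': at 17 (fail-walked)
pos 26 'a': at 1 (fail-walked)
pos 27 'c': at 15  → match P2@[27:27],P4@[26:27]
pos 28 'a': at 1 (fail-walked)
pos 29 'c': at 15  → match P2@[29:29],P4@[28:29]
pos 30 'b': at 17 (fail-walked)
pos 31 'c': at 13 (fail-walked)  → match P2@[31:31]
pos 32 'c': at 16  → match P2@[32:32],P5@[31:32]
pos 33 'c': at 16 (fail-walked)  → match P2@[33:33],P5@[32:33]
pos 34 'd': at 14 (fail-walked)  → match P3@[33:34]
pos 35 'b': at 8 (fail-walked)
pos 36 'd': at 9
pos 37 'd': at 10
pos 38 'c': at 11  → match P2@[38:38]
pos 39 'a': at 12  → match P1@[34:39],P6@[35:39]
pos 40 'a': at 1 (fail-walked)
pos 41 'c': at 15  → match P2@[41:41],P4@[40:41]
pos 42 'a': at 1 (fail-walked)
pos 43 'a': at 1 (fail-walked)
pos 44 'a': at 1 (fail-walked)
pos 45 'c': at 15  → match P2@[45:45],P4@[44:45]
pos 46 'd': at 14 (fail-walked)  → match P3@[45:46]
pos 47 'c': at 13 (fail-walked)  → match P2@[47:47]
pos 48 'c': at 16  → match P2@[48:48],P5@[47:48]
pos 49 'd': at 14 (fail-walked)  → match P3@[48:49]
pos 50 'c': at 13 (fail-walked)  → match P2@[50:50]
pos 51 'd': at 14  → match P3@[50:51]
pos 52 'd': at 7 (fail-walked)
pos 53 'c': at 13 (fail-walked)  → match P2@[53:53]
pos 54 'b': at 17 (fail-walked)

All matches (sorted): [[0,2],[1,2],[1,5],[3,2],[4,2],[4,5],[8,2],[9,3],[10,2],[11,0],[17,2],[18,1],[18,6],[23,2],[23,4],[24,2],[24,5],[27,2],[27,4],[29,2],[29,4],[31,2],[32,2],[32,5],[33,2],[33,5],[34,3],[38,2],[39,1],[39,6],[41,2],[41,4],[45,2],[45,4],[46,3],[47,2],[48,2],[48,5],[49,3],[50,2],[51,3],[53,2]]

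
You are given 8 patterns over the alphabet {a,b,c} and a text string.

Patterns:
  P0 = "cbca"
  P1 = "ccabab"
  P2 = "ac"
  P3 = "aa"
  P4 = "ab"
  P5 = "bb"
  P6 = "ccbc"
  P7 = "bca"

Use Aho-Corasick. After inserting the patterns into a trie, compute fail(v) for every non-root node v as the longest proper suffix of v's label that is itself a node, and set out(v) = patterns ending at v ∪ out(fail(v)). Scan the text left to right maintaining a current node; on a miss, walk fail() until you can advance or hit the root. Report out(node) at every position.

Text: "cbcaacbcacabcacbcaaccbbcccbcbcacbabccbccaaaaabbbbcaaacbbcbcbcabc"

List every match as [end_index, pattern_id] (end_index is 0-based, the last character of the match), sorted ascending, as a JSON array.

Construct AC machine:
Trie nodes:
  0='ε' goto a→10 b→14 c→1
  1='c' goto b→2 c→5
  2='cb' goto c→3
  3='cbc' goto a→4
  4='cbca' goto ·  ←P0
  5='cc' goto a→6 b→16
  6='cca' goto b→7
  7='ccab' goto a→8
  8='ccaba' goto b→9
  9='ccabab' goto ·  ←P1
  10='a' goto a→12 b→13 c→11
  11='ac' goto ·  ←P2
  12='aa' goto ·  ←P3
  13='ab' goto ·  ←P4
  14='b' goto b→15 c→18
  15='bb' goto ·  ←P5
  16='ccb' goto c→17
  17='ccbc' goto ·  ←P6
  18='bc' goto a→19
  19='bca' goto ·  ←P7

BFS fail/out derivation:
  n1('c'): parent n0 fail=0; on 'c' 0 → fail=0;  out ∅∪∅=∅
  n10('a'): parent n0 fail=0; on 'a' 0 → fail=0;  out ∅∪∅=∅
  n14('b'): parent n0 fail=0; on 'b' 0 → fail=0;  out ∅∪∅=∅
  n2('cb'): parent n1 fail=0; on 'b' 0 → fail=14;  out ∅∪∅=∅
  n5('cc'): parent n1 fail=0; on 'c' 0 → fail=1;  out ∅∪∅=∅
  n11('ac'): parent n10 fail=0; on 'c' 0 → fail=1;  out {2}∪∅={2}
  n12('aa'): parent n10 fail=0; on 'a' 0 → fail=10;  out {3}∪∅={3}
  n13('ab'): parent n10 fail=0; on 'b' 0 → fail=14;  out {4}∪∅={4}
  n15('bb'): parent n14 fail=0; on 'b' 0 → fail=14;  out {5}∪∅={5}
  n18('bc'): parent n14 fail=0; on 'c' 0 → fail=1;  out ∅∪∅=∅
  n3('cbc'): parent n2 fail=14; on 'c' 14 → fail=18;  out ∅∪∅=∅
  n6('cca'): parent n5 fail=1; on 'a' 1→0 → fail=10;  out ∅∪∅=∅
  n16('ccb'): parent n5 fail=1; on 'b' 1 → fail=2;  out ∅∪∅=∅
  n19('bca'): parent n18 fail=1; on 'a' 1→0 → fail=10;  out {7}∪∅={7}
  n4('cbca'): parent n3 fail=18; on 'a' 18 → fail=19;  out {0}∪{7}={0,7}
  n7('ccab'): parent n6 fail=10; on 'b' 10 → fail=13;  out ∅∪{4}={4}
  n17('ccbc'): parent n16 fail=2; on 'c' 2 → fail=3;  out {6}∪∅={6}
  n8('ccaba'): parent n7 fail=13; on 'a' 13→14→0 → fail=10;  out ∅∪∅=∅
  n9('ccabab'): parent n8 fail=10; on 'b' 10 → fail=13;  out {1}∪{4}={1,4}

Run:
[0] read 'c'  n0⇒n1
[1] read 'b'  n1⇒n2
[2] read 'c'  n2⇒n3
[3] read 'a'  n3⇒n4  ** P0@[0:3],P7@[1:3]
[4] read 'a'  n4⇒n12 ·f  ** P3@[3:4]
[5] read 'c'  n12⇒n11 ·f  ** P2@[4:5]
[6] read 'b'  n11⇒n2 ·f
[7] read 'c'  n2⇒n3
[8] read 'a'  n3⇒n4  ** P0@[5:8],P7@[6:8]
[9] read 'c'  n4⇒n11 ·f  ** P2@[8:9]
[10] read 'a'  n11⇒n10 ·f
[11] read 'b'  n10⇒n13  ** P4@[10:11]
[12] read 'c'  n13⇒n18 ·f
[13] read 'a'  n18⇒n19  ** P7@[11:13]
[14] read 'c'  n19⇒n11 ·f  ** P2@[13:14]
[15] read 'b'  n11⇒n2 ·f
[16] read 'c'  n2⇒n3
[17] read 'a'  n3⇒n4  ** P0@[14:17],P7@[15:17]
[18] read 'a'  n4⇒n12 ·f  ** P3@[17:18]
[19] read 'c'  n12⇒n11 ·f  ** P2@[18:19]
[20] read 'c'  n11⇒n5 ·f
[21] read 'b'  n5⇒n16
[22] read 'b'  n16⇒n15 ·f  ** P5@[21:22]
[23] read 'c'  n15⇒n18 ·f
[24] read 'c'  n18⇒n5 ·f
[25] read 'c'  n5⇒n5 ·f
[26] read 'b'  n5⇒n16
[27] read 'c'  n16⇒n17  ** P6@[24:27]
[28] read 'b'  n17⇒n2 ·f
[29] read 'c'  n2⇒n3
[30] read 'a'  n3⇒n4  ** P0@[27:30],P7@[28:30]
[31] read 'c'  n4⇒n11 ·f  ** P2@[30:31]
[32] read 'b'  n11⇒n2 ·f
[33] read 'a'  n2⇒n10 ·f
[34] read 'b'  n10⇒n13  ** P4@[33:34]
[35] read 'c'  n13⇒n18 ·f
[36] read 'c'  n18⇒n5 ·f
[37] read 'b'  n5⇒n16
[38] read 'c'  n16⇒n17  ** P6@[35:38]
[39] read 'c'  n17⇒n5 ·f
[40] read 'a'  n5⇒n6
[41] read 'a'  n6⇒n12 ·f  ** P3@[40:41]
[42] read 'a'  n12⇒n12 ·f  ** P3@[41:42]
[43] read 'a'  n12⇒n12 ·f  ** P3@[42:43]
[44] read 'a'  n12⇒n12 ·f  ** P3@[43:44]
[45] read 'b'  n12⇒n13 ·f  ** P4@[44:45]
[46] read 'b'  n13⇒n15 ·f  ** P5@[45:46]
[47] read 'b'  n15⇒n15 ·f  ** P5@[46:47]
[48] read 'b'  n15⇒n15 ·f  ** P5@[47:48]
[49] read 'c'  n15⇒n18 ·f
[50] read 'a'  n18⇒n19  ** P7@[48:50]
[51] read 'a'  n19⇒n12 ·f  ** P3@[50:51]
[52] read 'a'  n12⇒n12 ·f  ** P3@[51:52]
[53] read 'c'  n12⇒n11 ·f  ** P2@[52:53]
[54] read 'b'  n11⇒n2 ·f
[55] read 'b'  n2⇒n15 ·f  ** P5@[54:55]
[56] read 'c'  n15⇒n18 ·f
[57] read 'b'  n18⇒n2 ·f
[58] read 'c'  n2⇒n3
[59] read 'b'  n3⇒n2 ·f
[60] read 'c'  n2⇒n3
[61] read 'a'  n3⇒n4  ** P0@[58:61],P7@[59:61]
[62] read 'b'  n4⇒n13 ·f  ** P4@[61:62]
[63] read 'c'  n13⇒n18 ·f

Result: [[3,0],[3,7],[4,3],[5,2],[8,0],[8,7],[9,2],[11,4],[13,7],[14,2],[17,0],[17,7],[18,3],[19,2],[22,5],[27,6],[30,0],[30,7],[31,2],[34,4],[38,6],[41,3],[42,3],[43,3],[44,3],[45,4],[46,5],[47,5],[48,5],[50,7],[51,3],[52,3],[53,2],[55,5],[61,0],[61,7],[62,4]]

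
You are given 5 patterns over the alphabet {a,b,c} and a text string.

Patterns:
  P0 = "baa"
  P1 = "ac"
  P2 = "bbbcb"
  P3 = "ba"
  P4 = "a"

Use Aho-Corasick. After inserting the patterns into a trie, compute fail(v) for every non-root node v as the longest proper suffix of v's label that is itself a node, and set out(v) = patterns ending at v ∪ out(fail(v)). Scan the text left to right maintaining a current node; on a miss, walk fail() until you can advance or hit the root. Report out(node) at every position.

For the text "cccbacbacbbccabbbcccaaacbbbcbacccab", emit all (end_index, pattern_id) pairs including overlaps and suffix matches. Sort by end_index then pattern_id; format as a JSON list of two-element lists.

Construct AC machine:
Trie (insert patterns):
  0='ε' goto a→4 b→1
  1='b' goto a→2 b→6
  2='ba' goto a→3  ←P3
  3='baa' goto ·  ←P0
  4='a' goto c→5  ←P4
  5='ac' goto ·  ←P1
  6='bb' goto b→7
  7='bbb' goto c→8
  8='bbbc' goto b→9
  9='bbbcb' goto ·  ←P2

Failure links (BFS by depth):
  n1('b'): parent n0 fail=0; on 'b' 0 → fail=0;  out ∅∪∅=∅
  n4('a'): parent n0 fail=0; on 'a' 0 → fail=0;  out {4}∪∅={4}
  n2('ba'): parent n1 fail=0; on 'a' 0 → fail=4;  out {3}∪{4}={3,4}
  n5('ac'): parent n4 fail=0; on 'c' 0 → fail=0;  out {1}∪∅={1}
  n6('bb'): parent n1 fail=0; on 'b' 0 → fail=1;  out ∅∪∅=∅
  n3('baa'): parent n2 fail=4; on 'a' 4→0 → fail=4;  out {0}∪{4}={0,4}
  n7('bbb'): parent n6 fail=1; on 'b' 1 → fail=6;  out ∅∪∅=∅
  n8('bbbc'): parent n7 fail=6; on 'c' 6→1→0 → fail=0;  out ∅∪∅=∅
  n9('bbbcb'): parent n8 fail=0; on 'b' 0 → fail=1;  out {2}∪∅={2}

Scan:
i=0 'c': node 0→0
i=1 'c': node 0→0
i=2 'c': node 0→0
i=3 'b': node 0→1
i=4 'a': node 1→2  → match P3@[3:4],P4@[4:4]
i=5 'c': node 2→5 (fail-walked)  → match P1@[4:5]
i=6 'b': node 5→1 (fail-walked)
i=7 'a': node 1→2  → match P3@[6:7],P4@[7:7]
i=8 'c': node 2→5 (fail-walked)  → match P1@[7:8]
i=9 'b': node 5→1 (fail-walked)
i=10 'b': node 1→6
i=11 'c': node 6→0 (fail-walked)
i=12 'c': node 0→0
i=13 'a': node 0→4  → match P4@[13:13]
i=14 'b': node 4→1 (fail-walked)
i=15 'b': node 1→6
i=16 'b': node 6→7
i=17 'c': node 7→8
i=18 'c': node 8→0 (fail-walked)
i=19 'c': node 0→0
i=20 'a': node 0→4  → match P4@[20:20]
i=21 'a': node 4→4 (fail-walked)  → match P4@[21:21]
i=22 'a': node 4→4 (fail-walked)  → match P4@[22:22]
i=23 'c': node 4→5  → match P1@[22:23]
i=24 'b': node 5→1 (fail-walked)
i=25 'b': node 1→6
i=26 'b': node 6→7
i=27 'c': node 7→8
i=28 'b': node 8→9  → match P2@[24:28]
i=29 'a': node 9→2 (fail-walked)  → match P3@[28:29],P4@[29:29]
i=30 'c': node 2→5 (fail-walked)  → match P1@[29:30]
i=31 'c': node 5→0 (fail-walked)
i=32 'c': node 0→0
i=33 'a': node 0→4  → match P4@[33:33]
i=34 'b': node 4→1 (fail-walked)

All matches (sorted): [[4,3],[4,4],[5,1],[7,3],[7,4],[8,1],[13,4],[20,4],[21,4],[22,4],[23,1],[28,2],[29,3],[29,4],[30,1],[33,4]]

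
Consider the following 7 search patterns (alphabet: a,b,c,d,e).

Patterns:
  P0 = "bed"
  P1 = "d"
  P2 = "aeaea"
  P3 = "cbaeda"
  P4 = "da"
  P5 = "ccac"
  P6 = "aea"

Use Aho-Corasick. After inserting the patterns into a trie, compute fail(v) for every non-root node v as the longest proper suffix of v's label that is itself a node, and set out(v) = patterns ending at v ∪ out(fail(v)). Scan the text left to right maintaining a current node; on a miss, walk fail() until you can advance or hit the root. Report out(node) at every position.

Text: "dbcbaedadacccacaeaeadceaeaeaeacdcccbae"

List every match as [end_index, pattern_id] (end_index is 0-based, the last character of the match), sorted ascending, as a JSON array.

Build automaton:
Trie (insert patterns):
  n0 'ε': a→5 b→1 c→10 d→4
  n1 'b': e→2
  n2 'be': d→3
  n3 'bed': ·  ←P0
  n4 'd': a→16  ←P1
  n5 'a': e→6
  n6 'ae': a→7
  n7 'aea': e→8  ←P6
  n8 'aeae': a→9
  n9 'aeaea': ·  ←P2
  n10 'c': b→11 c→17
  n11 'cb': a→12
  n12 'cba': e→13
  n13 'cbae': d→14
  n14 'cbaed': a→15
  n15 'cbaeda': ·  ←P3
  n16 'da': ·  ←P4
  n17 'cc': a→18
  n18 'cca': c→19
  n19 'ccac': ·  ←P5

BFS fail/out derivation:
  fail(1) 'b': from fail(0)=0 chase 'b': 0 ⇒ 0;  out=∅∪out(0)=∅
  fail(4) 'd': from fail(0)=0 chase 'd': 0 ⇒ 0;  out={1}∪out(0)={1}
  fail(5) 'a': from fail(0)=0 chase 'a': 0 ⇒ 0;  out=∅∪out(0)=∅
  fail(10) 'c': from fail(0)=0 chase 'c': 0 ⇒ 0;  out=∅∪out(0)=∅
  fail(2) 'be': from fail(1)=0 chase 'e': 0 ⇒ 0;  out=∅∪out(0)=∅
  fail(6) 'ae': from fail(5)=0 chase 'e': 0 ⇒ 0;  out=∅∪out(0)=∅
  fail(11) 'cb': from fail(10)=0 chase 'b': 0 ⇒ 1;  out=∅∪out(1)=∅
  fail(16) 'da': from fail(4)=0 chase 'a': 0 ⇒ 5;  out={4}∪out(5)={4}
  fail(17) 'cc': from fail(10)=0 chase 'c': 0 ⇒ 10;  out=∅∪out(10)=∅
  fail(3) 'bed': from fail(2)=0 chase 'd': 0 ⇒ 4;  out={0}∪out(4)={0,1}
  fail(7) 'aea': from fail(6)=0 chase 'a': 0 ⇒ 5;  out={6}∪out(5)={6}
  fail(12) 'cba': from fail(11)=1 chase 'a': 1→0 ⇒ 5;  out=∅∪out(5)=∅
  fail(18) 'cca': from fail(17)=10 chase 'a': 10→0 ⇒ 5;  out=∅∪out(5)=∅
  fail(8) 'aeae': from fail(7)=5 chase 'e': 5 ⇒ 6;  out=∅∪out(6)=∅
  fail(13) 'cbae': from fail(12)=5 chase 'e': 5 ⇒ 6;  out=∅∪out(6)=∅
  fail(19) 'ccac': from fail(18)=5 chase 'c': 5→0 ⇒ 10;  out={5}∪out(10)={5}
  fail(9) 'aeaea': from fail(8)=6 chase 'a': 6 ⇒ 7;  out={2}∪out(7)={2,6}
  fail(14) 'cbaed': from fail(13)=6 chase 'd': 6→0 ⇒ 4;  out=∅∪out(4)={1}
  fail(15) 'cbaeda': from fail(14)=4 chase 'a': 4 ⇒ 16;  out={3}∪out(16)={3,4}

Scan:
i=0 'd': node 0→4  ** P1@[0:0]
i=1 'b': node 4→1 (fail-walked)
i=2 'c': node 1→10 (fail-walked)
i=3 'b': node 10→11
i=4 'a': node 11→12
i=5 'e': node 12→13
i=6 'd': node 13→14  ** P1@[6:6]
i=7 'a': node 14→15  ** P3@[2:7],P4@[6:7]
i=8 'd': node 15→4 (fail-walked)  ** P1@[8:8]
i=9 'a': node 4→16  ** P4@[8:9]
i=10 'c': node 16→10 (fail-walked)
i=11 'c': node 10→17
i=12 'c': node 17→17 (fail-walked)
i=13 'a': node 17→18
i=14 'c': node 18→19  ** P5@[11:14]
i=15 'a': node 19→5 (fail-walked)
i=16 'e': node 5→6
i=17 'a': node 6→7  ** P6@[15:17]
i=18 'e': node 7→8
i=19 'a': node 8→9  ** P2@[15:19],P6@[17:19]
i=20 'd': node 9→4 (fail-walked)  ** P1@[20:20]
i=21 'c': node 4→10 (fail-walked)
i=22 'e': node 10→0 (fail-walked)
i=23 'a': node 0→5
i=24 'e': node 5→6
i=25 'a': node 6→7  ** P6@[23:25]
i=26 'e': node 7→8
i=27 'a': node 8→9  ** P2@[23:27],P6@[25:27]
i=28 'e': node 9→8 (fail-walked)
i=29 'a': node 8→9  ** P2@[25:29],P6@[27:29]
i=30 'c': node 9→10 (fail-walked)
i=31 'd': node 10→4 (fail-walked)  ** P1@[31:31]
i=32 'c': node 4→10 (fail-walked)
i=33 'c': node 10→17
i=34 'c': node 17→17 (fail-walked)
i=35 'b': node 17→11 (fail-walked)
i=36 'a': node 11→12
i=37 'e': node 12→13

Matches: [[0,1],[6,1],[7,3],[7,4],[8,1],[9,4],[14,5],[17,6],[19,2],[19,6],[20,1],[25,6],[27,2],[27,6],[29,2],[29,6],[31,1]]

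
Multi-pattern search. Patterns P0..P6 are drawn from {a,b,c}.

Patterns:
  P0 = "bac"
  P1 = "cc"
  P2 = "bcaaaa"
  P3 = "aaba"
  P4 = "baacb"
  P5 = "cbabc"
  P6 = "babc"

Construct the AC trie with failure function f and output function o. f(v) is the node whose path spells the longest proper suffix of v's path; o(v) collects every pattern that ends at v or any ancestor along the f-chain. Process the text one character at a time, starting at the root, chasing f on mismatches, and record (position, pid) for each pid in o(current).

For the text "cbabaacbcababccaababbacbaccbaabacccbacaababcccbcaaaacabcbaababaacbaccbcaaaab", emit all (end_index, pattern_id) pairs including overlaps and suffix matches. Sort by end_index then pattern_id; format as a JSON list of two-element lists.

Build automaton:
Trie nodes:
  n0 'ε': a→11 b→1 c→4
  n1 'b': a→2 c→6
  n2 'ba': a→15 b→22 c→3
  n3 'bac': ·  [P0 ends]
  n4 'c': b→18 c→5
  n5 'cc': ·  [P1 ends]
  n6 'bc': a→7
  n7 'bca': a→8
  n8 'bcaa': a→9
  n9 'bcaaa': a→10
  n10 'bcaaaa': ·  [P2 ends]
  n11 'a': a→12
  n12 'aa': b→13
  n13 'aab': a→14
  n14 'aaba': ·  [P3 ends]
  n15 'baa': c→16
  n16 'baac': b→17
  n17 'baacb': ·  [P4 ends]
  n18 'cb': a→19
  n19 'cba': b→20
  n20 'cbab': c→21
  n21 'cbabc': ·  [P5 ends]
  n22 'bab': c→23
  n23 'babc': ·  [P6 ends]

BFS fail/out derivation:
  n1('b'): parent n0 fail=0; on 'b' 0 → fail=0;  out ∅∪∅=∅
  n4('c'): parent n0 fail=0; on 'c' 0 → fail=0;  out ∅∪∅=∅
  n11('a'): parent n0 fail=0; on 'a' 0 → fail=0;  out ∅∪∅=∅
  n2('ba'): parent n1 fail=0; on 'a' 0 → fail=11;  out ∅∪∅=∅
  n5('cc'): parent n4 fail=0; on 'c' 0 → fail=4;  out {1}∪∅={1}
  n6('bc'): parent n1 fail=0; on 'c' 0 → fail=4;  out ∅∪∅=∅
  n12('aa'): parent n11 fail=0; on 'a' 0 → fail=11;  out ∅∪∅=∅
  n18('cb'): parent n4 fail=0; on 'b' 0 → fail=1;  out ∅∪∅=∅
  n3('bac'): parent n2 fail=11; on 'c' 11→0 → fail=4;  out {0}∪∅={0}
  n7('bca'): parent n6 fail=4; on 'a' 4→0 → fail=11;  out ∅∪∅=∅
  n13('aab'): parent n12 fail=11; on 'b' 11→0 → fail=1;  out ∅∪∅=∅
  n15('baa'): parent n2 fail=11; on 'a' 11 → fail=12;  out ∅∪∅=∅
  n19('cba'): parent n18 fail=1; on 'a' 1 → fail=2;  out ∅∪∅=∅
  n22('bab'): parent n2 fail=11; on 'b' 11→0 → fail=1;  out ∅∪∅=∅
  n8('bcaa'): parent n7 fail=11; on 'a' 11 → fail=12;  out ∅∪∅=∅
  n14('aaba'): parent n13 fail=1; on 'a' 1 → fail=2;  out {3}∪∅={3}
  n16('baac'): parent n15 fail=12; on 'c' 12→11→0 → fail=4;  out ∅∪∅=∅
  n20('cbab'): parent n19 fail=2; on 'b' 2 → fail=22;  out ∅∪∅=∅
  n23('babc'): parent n22 fail=1; on 'c' 1 → fail=6;  out {6}∪∅={6}
  n9('bcaaa'): parent n8 fail=12; on 'a' 12→11 → fail=12;  out ∅∪∅=∅
  n17('baacb'): parent n16 fail=4; on 'b' 4 → fail=18;  out {4}∪∅={4}
  n21('cbabc'): parent n20 fail=22; on 'c' 22 → fail=23;  out {5}∪{6}={5,6}
  n10('bcaaaa'): parent n9 fail=12; on 'a' 12→11 → fail=12;  out {2}∪∅={2}

Text stream:
[0] read 'c'  n0⇒n4
[1] read 'b'  n4⇒n18
[2] read 'a'  n18⇒n19
[3] read 'b'  n19⇒n20
[4] read 'a'  n20⇒n2 (via fail)
[5] read 'a'  n2⇒n15
[6] read 'c'  n15⇒n16
[7] read 'b'  n16⇒n17  emit P4@[3:7]
[8] read 'c'  n17⇒n6 (via fail)
[9] read 'a'  n6⇒n7
[10] read 'b'  n7⇒n1 (via fail)
[11] read 'a'  n1⇒n2
[12] read 'b'  n2⇒n22
[13] read 'c'  n22⇒n23  emit P6@[10:13]
[14] read 'c'  n23⇒n5 (via fail)  emit P1@[13:14]
[15] read 'a'  n5⇒n11 (via fail)
[16] read 'a'  n11⇒n12
[17] read 'b'  n12⇒n13
[18] read 'a'  n13⇒n14  emit P3@[15:18]
[19] read 'b'  n14⇒n22 (via fail)
[20] read 'b'  n22⇒n1 (via fail)
[21] read 'a'  n1⇒n2
[22] read 'c'  n2⇒n3  emit P0@[20:22]
[23] read 'b'  n3⇒n18 (via fail)
[24] read 'a'  n18⇒n19
[25] read 'c'  n19⇒n3 (via fail)  emit P0@[23:25]
[26] read 'c'  n3⇒n5 (via fail)  emit P1@[25:26]
[27] read 'b'  n5⇒n18 (via fail)
[28] read 'a'  n18⇒n19
[29] read 'a'  n19⇒n15 (via fail)
[30] read 'b'  n15⇒n13 (via fail)
[31] read 'a'  n13⇒n14  emit P3@[28:31]
[32] read 'c'  n14⇒n3 (via fail)  emit P0@[30:32]
[33] read 'c'  n3⇒n5 (via fail)  emit P1@[32:33]
[34] read 'c'  n5⇒n5 (via fail)  emit P1@[33:34]
[35] read 'b'  n5⇒n18 (via fail)
[36] read 'a'  n18⇒n19
[37] read 'c'  n19⇒n3 (via fail)  emit P0@[35:37]
[38] read 'a'  n3⇒n11 (via fail)
[39] read 'a'  n11⇒n12
[40] read 'b'  n12⇒n13
[41] read 'a'  n13⇒n14  emit P3@[38:41]
[42] read 'b'  n14⇒n22 (via fail)
[43] read 'c'  n22⇒n23  emit P6@[40:43]
[44] read 'c'  n23⇒n5 (via fail)  emit P1@[43:44]
[45] read 'c'  n5⇒n5 (via fail)  emit P1@[44:45]
[46] read 'b'  n5⇒n18 (via fail)
[47] read 'c'  n18⇒n6 (via fail)
[48] read 'a'  n6⇒n7
[49] read 'a'  n7⇒n8
[50] read 'a'  n8⇒n9
[51] read 'a'  n9⇒n10  emit P2@[46:51]
[52] read 'c'  n10⇒n4 (via fail)
[53] read 'a'  n4⇒n11 (via fail)
[54] read 'b'  n11⇒n1 (via fail)
[55] read 'c'  n1⇒n6
[56] read 'b'  n6⇒n18 (via fail)
[57] read 'a'  n18⇒n19
[58] read 'a'  n19⇒n15 (via fail)
[59] read 'b'  n15⇒n13 (via fail)
[60] read 'a'  n13⇒n14  emit P3@[57:60]
[61] read 'b'  n14⇒n22 (via fail)
[62] read 'a'  n22⇒n2 (via fail)
[63] read 'a'  n2⇒n15
[64] read 'c'  n15⇒n16
[65] read 'b'  n16⇒n17  emit P4@[61:65]
[66] read 'a'  n17⇒n19 (via fail)
[67] read 'c'  n19⇒n3 (via fail)  emit P0@[65:67]
[68] read 'c'  n3⇒n5 (via fail)  emit P1@[67:68]
[69] read 'b'  n5⇒n18 (via fail)
[70] read 'c'  n18⇒n6 (via fail)
[71] read 'a'  n6⇒n7
[72] read 'a'  n7⇒n8
[73] read 'a'  n8⇒n9
[74] read 'a'  n9⇒n10  emit P2@[69:74]
[75] read 'b'  n10⇒n13 (via fail)

Matches: [[7,4],[13,6],[14,1],[18,3],[22,0],[25,0],[26,1],[31,3],[32,0],[33,1],[34,1],[37,0],[41,3],[43,6],[44,1],[45,1],[51,2],[60,3],[65,4],[67,0],[68,1],[74,2]]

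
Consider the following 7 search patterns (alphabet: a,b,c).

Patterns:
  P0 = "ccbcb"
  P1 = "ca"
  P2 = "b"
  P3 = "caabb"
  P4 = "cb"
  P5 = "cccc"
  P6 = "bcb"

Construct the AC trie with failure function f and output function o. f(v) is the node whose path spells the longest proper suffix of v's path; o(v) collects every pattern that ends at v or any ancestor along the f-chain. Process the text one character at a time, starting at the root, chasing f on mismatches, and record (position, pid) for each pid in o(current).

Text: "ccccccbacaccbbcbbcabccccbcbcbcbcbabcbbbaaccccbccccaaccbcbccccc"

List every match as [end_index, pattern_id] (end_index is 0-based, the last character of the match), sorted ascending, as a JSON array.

Build:
Trie (insert patterns):
  n0 'ε': b→7 c→1
  n1 'c': a→6 b→11 c→2
  n2 'cc': b→3 c→12
  n3 'ccb': c→4
  n4 'ccbc': b→5
  n5 'ccbcb': ·  ←P0
  n6 'ca': a→8  ←P1
  n7 'b': c→14  ←P2
  n8 'caa': b→9
  n9 'caab': b→10
  n10 'caabb': ·  ←P3
  n11 'cb': ·  ←P4
  n12 'ccc': c→13
  n13 'cccc': ·  ←P5
  n14 'bc': b→15
  n15 'bcb': ·  ←P6

Failure links (BFS by depth):
  fail(1) 'c': from fail(0)=0 chase 'c': 0 ⇒ 0;  out=∅∪out(0)=∅
  fail(7) 'b': from fail(0)=0 chase 'b': 0 ⇒ 0;  out={2}∪out(0)={2}
  fail(2) 'cc': from fail(1)=0 chase 'c': 0 ⇒ 1;  out=∅∪out(1)=∅
  fail(6) 'ca': from fail(1)=0 chase 'a': 0 ⇒ 0;  out={1}∪out(0)={1}
  fail(11) 'cb': from fail(1)=0 chase 'b': 0 ⇒ 7;  out={4}∪out(7)={2,4}
  fail(14) 'bc': from fail(7)=0 chase 'c': 0 ⇒ 1;  out=∅∪out(1)=∅
  fail(3) 'ccb': from fail(2)=1 chase 'b': 1 ⇒ 11;  out=∅∪out(11)={2,4}
  fail(8) 'caa': from fail(6)=0 chase 'a': 0 ⇒ 0;  out=∅∪out(0)=∅
  fail(12) 'ccc': from fail(2)=1 chase 'c': 1 ⇒ 2;  out=∅∪out(2)=∅
  fail(15) 'bcb': from fail(14)=1 chase 'b': 1 ⇒ 11;  out={6}∪out(11)={2,4,6}
  fail(4) 'ccbc': from fail(3)=11 chase 'c': 11→7 ⇒ 14;  out=∅∪out(14)=∅
  fail(9) 'caab': from fail(8)=0 chase 'b': 0 ⇒ 7;  out=∅∪out(7)={2}
  fail(13) 'cccc': from fail(12)=2 chase 'c': 2 ⇒ 12;  out={5}∪out(12)={5}
  fail(5) 'ccbcb': from fail(4)=14 chase 'b': 14 ⇒ 15;  out={0}∪out(15)={0,2,4,6}
  fail(10) 'caabb': from fail(9)=7 chase 'b': 7→0 ⇒ 7;  out={3}∪out(7)={2,3}

Text stream:
pos 0 'c': at 1
pos 1 'c': at 2
pos 2 'c': at 12
pos 3 'c': at 13  ** P5@[0:3]
pos 4 'c': at 13 (via fail)  ** P5@[1:4]
pos 5 'c': at 13 (via fail)  ** P5@[2:5]
pos 6 'b': at 3 (via fail)  ** P2@[6:6],P4@[5:6]
pos 7 'a': at 0 (via fail)
pos 8 'c': at 1
pos 9 'a': at 6  ** P1@[8:9]
pos 10 'c': at 1 (via fail)
pos 11 'c': at 2
pos 12 'b': at 3  ** P2@[12:12],P4@[11:12]
pos 13 'b': at 7 (via fail)  ** P2@[13:13]
pos 14 'c': at 14
pos 15 'b': at 15  ** P2@[15:15],P4@[14:15],P6@[13:15]
pos 16 'b': at 7 (via fail)  ** P2@[16:16]
pos 17 'c': at 14
pos 18 'a': at 6 (via fail)  ** P1@[17:18]
pos 19 'b': at 7 (via fail)  ** P2@[19:19]
pos 20 'c': at 14
pos 21 'c': at 2 (via fail)
pos 22 'c': at 12
pos 23 'c': at 13  ** P5@[20:23]
pos 24 'b': at 3 (via fail)  ** P2@[24:24],P4@[23:24]
pos 25 'c': at 4
pos 26 'b': at 5  ** P0@[22:26],P2@[26:26],P4@[25:26],P6@[24:26]
pos 27 'c': at 14 (via fail)
pos 28 'b': at 15  ** P2@[28:28],P4@[27:28],P6@[26:28]
pos 29 'c': at 14 (via fail)
pos 30 'b': at 15  ** P2@[30:30],P4@[29:30],P6@[28:30]
pos 31 'c': at 14 (via fail)
pos 32 'b': at 15  ** P2@[32:32],P4@[31:32],P6@[30:32]
pos 33 'a': at 0 (via fail)
pos 34 'b': at 7  ** P2@[34:34]
pos 35 'c': at 14
pos 36 'b': at 15  ** P2@[36:36],P4@[35:36],P6@[34:36]
pos 37 'b': at 7 (via fail)  ** P2@[37:37]
pos 38 'b': at 7 (via fail)  ** P2@[38:38]
pos 39 'a': at 0 (via fail)
pos 40 'a': at 0
pos 41 'c': at 1
pos 42 'c': at 2
pos 43 'c': at 12
pos 44 'c': at 13  ** P5@[41:44]
pos 45 'b': at 3 (via fail)  ** P2@[45:45],P4@[44:45]
pos 46 'c': at 4
pos 47 'c': at 2 (via fail)
pos 48 'c': at 12
pos 49 'c': at 13  ** P5@[46:49]
pos 50 'a': at 6 (via fail)  ** P1@[49:50]
pos 51 'a': at 8
pos 52 'c': at 1 (via fail)
pos 53 'c': at 2
pos 54 'b': at 3  ** P2@[54:54],P4@[53:54]
pos 55 'c': at 4
pos 56 'b': at 5  ** P0@[52:56],P2@[56:56],P4@[55:56],P6@[54:56]
pos 57 'c': at 14 (via fail)
pos 58 'c': at 2 (via fail)
pos 59 'c': at 12
pos 60 'c': at 13  ** P5@[57:60]
pos 61 'c': at 13 (via fail)  ** P5@[58:61]

All matches (sorted): [[3,5],[4,5],[5,5],[6,2],[6,4],[9,1],[12,2],[12,4],[13,2],[15,2],[15,4],[15,6],[16,2],[18,1],[19,2],[23,5],[24,2],[24,4],[26,0],[26,2],[26,4],[26,6],[28,2],[28,4],[28,6],[30,2],[30,4],[30,6],[32,2],[32,4],[32,6],[34,2],[36,2],[36,4],[36,6],[37,2],[38,2],[44,5],[45,2],[45,4],[49,5],[50,1],[54,2],[54,4],[56,0],[56,2],[56,4],[56,6],[60,5],[61,5]]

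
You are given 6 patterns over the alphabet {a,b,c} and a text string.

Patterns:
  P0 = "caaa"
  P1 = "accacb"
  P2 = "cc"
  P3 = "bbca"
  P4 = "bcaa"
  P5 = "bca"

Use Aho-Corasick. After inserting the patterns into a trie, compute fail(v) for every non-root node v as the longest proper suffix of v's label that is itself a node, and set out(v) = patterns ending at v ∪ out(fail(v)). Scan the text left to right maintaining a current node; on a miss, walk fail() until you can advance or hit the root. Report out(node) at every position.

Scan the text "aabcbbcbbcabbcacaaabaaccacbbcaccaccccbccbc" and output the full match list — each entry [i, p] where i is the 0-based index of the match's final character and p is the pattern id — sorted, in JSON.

Build:
Trie nodes:
  n0 'ε': a→5 b→12 c→1
  n1 'c': a→2 c→11
  n2 'ca': a→3
  n3 'caa': a→4
  n4 'caaa': ·  ←P0
  n5 'a': c→6
  n6 'ac': c→7
  n7 'acc': a→8
  n8 'acca': c→9
  n9 'accac': b→10
  n10 'accacb': ·  ←P1
  n11 'cc': ·  ←P2
  n12 'b': b→13 c→16
  n13 'bb': c→14
  n14 'bbc': a→15
  n15 'bbca': ·  ←P3
  n16 'bc': a→17
  n17 'bca': a→18  ←P5
  n18 'bcaa': ·  ←P4

Failure links (BFS by depth):
  n1('c'): parent n0 fail=0; on 'c' 0 → fail=0;  out ∅∪∅=∅
  n5('a'): parent n0 fail=0; on 'a' 0 → fail=0;  out ∅∪∅=∅
  n12('b'): parent n0 fail=0; on 'b' 0 → fail=0;  out ∅∪∅=∅
  n2('ca'): parent n1 fail=0; on 'a' 0 → fail=5;  out ∅∪∅=∅
  n6('ac'): parent n5 fail=0; on 'c' 0 → fail=1;  out ∅∪∅=∅
  n11('cc'): parent n1 fail=0; on 'c' 0 → fail=1;  out {2}∪∅={2}
  n13('bb'): parent n12 fail=0; on 'b' 0 → fail=12;  out ∅∪∅=∅
  n16('bc'): parent n12 fail=0; on 'c' 0 → fail=1;  out ∅∪∅=∅
  n3('caa'): parent n2 fail=5; on 'a' 5→0 → fail=5;  out ∅∪∅=∅
  n7('acc'): parent n6 fail=1; on 'c' 1 → fail=11;  out ∅∪{2}={2}
  n14('bbc'): parent n13 fail=12; on 'c' 12 → fail=16;  out ∅∪∅=∅
  n17('bca'): parent n16 fail=1; on 'a' 1 → fail=2;  out {5}∪∅={5}
  n4('caaa'): parent n3 fail=5; on 'a' 5→0 → fail=5;  out {0}∪∅={0}
  n8('acca'): parent n7 fail=11; on 'a' 11→1 → fail=2;  out ∅∪∅=∅
  n15('bbca'): parent n14 fail=16; on 'a' 16 → fail=17;  out {3}∪{5}={3,5}
  n18('bcaa'): parent n17 fail=2; on 'a' 2 → fail=3;  out {4}∪∅={4}
  n9('accac'): parent n8 fail=2; on 'c' 2→5 → fail=6;  out ∅∪∅=∅
  n10('accacb'): parent n9 fail=6; on 'b' 6→1→0 → fail=12;  out {1}∪∅={1}

Run:
[0] read 'a'  n0⇒n5
[1] read 'a'  n5⇒n5 (via fail)
[2] read 'b'  n5⇒n12 (via fail)
[3] read 'c'  n12⇒n16
[4] read 'b'  n16⇒n12 (via fail)
[5] read 'b'  n12⇒n13
[6] read 'c'  n13⇒n14
[7] read 'b'  n14⇒n12 (via fail)
[8] read 'b'  n12⇒n13
[9] read 'c'  n13⇒n14
[10] read 'a'  n14⇒n15  ** P3@[7:10],P5@[8:10]
[11] read 'b'  n15⇒n12 (via fail)
[12] read 'b'  n12⇒n13
[13] read 'c'  n13⇒n14
[14] read 'a'  n14⇒n15  ** P3@[11:14],P5@[12:14]
[15] read 'c'  n15⇒n6 (via fail)
[16] read 'a'  n6⇒n2 (via fail)
[17] read 'a'  n2⇒n3
[18] read 'a'  n3⇒n4  ** P0@[15:18]
[19] read 'b'  n4⇒n12 (via fail)
[20] read 'a'  n12⇒n5 (via fail)
[21] read 'a'  n5⇒n5 (via fail)
[22] read 'c'  n5⇒n6
[23] read 'c'  n6⇒n7  ** P2@[22:23]
[24] read 'a'  n7⇒n8
[25] read 'c'  n8⇒n9
[26] read 'b'  n9⇒n10  ** P1@[21:26]
[27] read 'b'  n10⇒n13 (via fail)
[28] read 'c'  n13⇒n14
[29] read 'a'  n14⇒n15  ** P3@[26:29],P5@[27:29]
[30] read 'c'  n15⇒n6 (via fail)
[31] read 'c'  n6⇒n7  ** P2@[30:31]
[32] read 'a'  n7⇒n8
[33] read 'c'  n8⇒n9
[34] read 'c'  n9⇒n7 (via fail)  ** P2@[33:34]
[35] read 'c'  n7⇒n11 (via fail)  ** P2@[34:35]
[36] read 'c'  n11⇒n11 (via fail)  ** P2@[35:36]
[37] read 'b'  n11⇒n12 (via fail)
[38] read 'c'  n12⇒n16
[39] read 'c'  n16⇒n11 (via fail)  ** P2@[38:39]
[40] read 'b'  n11⇒n12 (via fail)
[41] read 'c'  n12⇒n16

Matches: [[10,3],[10,5],[14,3],[14,5],[18,0],[23,2],[26,1],[29,3],[29,5],[31,2],[34,2],[35,2],[36,2],[39,2]]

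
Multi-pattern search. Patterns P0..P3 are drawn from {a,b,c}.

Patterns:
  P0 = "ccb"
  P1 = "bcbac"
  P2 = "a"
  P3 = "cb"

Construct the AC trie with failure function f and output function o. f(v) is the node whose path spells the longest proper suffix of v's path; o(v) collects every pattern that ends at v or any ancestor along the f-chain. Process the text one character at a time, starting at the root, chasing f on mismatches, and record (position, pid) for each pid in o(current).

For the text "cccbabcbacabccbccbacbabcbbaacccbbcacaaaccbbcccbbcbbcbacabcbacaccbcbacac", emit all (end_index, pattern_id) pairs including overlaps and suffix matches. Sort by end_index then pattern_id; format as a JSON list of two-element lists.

Build:
Trie (insert patterns):
  n0 'ε': a→9 b→4 c→1
  n1 'c': b→10 c→2
  n2 'cc': b→3
  n3 'ccb': ·  [P0 ends]
  n4 'b': c→5
  n5 'bc': b→6
  n6 'bcb': a→7
  n7 'bcba': c→8
  n8 'bcbac': ·  [P1 ends]
  n9 'a': ·  [P2 ends]
  n10 'cb': ·  [P3 ends]

BFS fail/out derivation:
  fail(1) 'c': from fail(0)=0 chase 'c': 0 ⇒ 0;  out=∅∪out(0)=∅
  fail(4) 'b': from fail(0)=0 chase 'b': 0 ⇒ 0;  out=∅∪out(0)=∅
  fail(9) 'a': from fail(0)=0 chase 'a': 0 ⇒ 0;  out={2}∪out(0)={2}
  fail(2) 'cc': from fail(1)=0 chase 'c': 0 ⇒ 1;  out=∅∪out(1)=∅
  fail(5) 'bc': from fail(4)=0 chase 'c': 0 ⇒ 1;  out=∅∪out(1)=∅
  fail(10) 'cb': from fail(1)=0 chase 'b': 0 ⇒ 4;  out={3}∪out(4)={3}
  fail(3) 'ccb': from fail(2)=1 chase 'b': 1 ⇒ 10;  out={0}∪out(10)={0,3}
  fail(6) 'bcb': from fail(5)=1 chase 'b': 1 ⇒ 10;  out=∅∪out(10)={3}
  fail(7) 'bcba': from fail(6)=10 chase 'a': 10→4→0 ⇒ 9;  out=∅∪out(9)={2}
  fail(8) 'bcbac': from fail(7)=9 chase 'c': 9→0 ⇒ 1;  out={1}∪out(1)={1}

Scan:
[0] read 'c'  n0⇒n1
[1] read 'c'  n1⇒n2
[2] read 'c'  n2⇒n2 (via fail)
[3] read 'b'  n2⇒n3  emit P0@[1:3],P3@[2:3]
[4] read 'a'  n3⇒n9 (via fail)  emit P2@[4:4]
[5] read 'b'  n9⇒n4 (via fail)
[6] read 'c'  n4⇒n5
[7] read 'b'  n5⇒n6  emit P3@[6:7]
[8] read 'a'  n6⇒n7  emit P2@[8:8]
[9] read 'c'  n7⇒n8  emit P1@[5:9]
[10] read 'a'  n8⇒n9 (via fail)  emit P2@[10:10]
[11] read 'b'  n9⇒n4 (via fail)
[12] read 'c'  n4⇒n5
[13] read 'c'  n5⇒n2 (via fail)
[14] read 'b'  n2⇒n3  emit P0@[12:14],P3@[13:14]
[15] read 'c'  n3⇒n5 (via fail)
[16] read 'c'  n5⇒n2 (via fail)
[17] read 'b'  n2⇒n3  emit P0@[15:17],P3@[16:17]
[18] read 'a'  n3⇒n9 (via fail)  emit P2@[18:18]
[19] read 'c'  n9⇒n1 (via fail)
[20] read 'b'  n1⇒n10  emit P3@[19:20]
[21] read 'a'  n10⇒n9 (via fail)  emit P2@[21:21]
[22] read 'b'  n9⇒n4 (via fail)
[23] read 'c'  n4⇒n5
[24] read 'b'  n5⇒n6  emit P3@[23:24]
[25] read 'b'  n6⇒n4 (via fail)
[26] read 'a'  n4⇒n9 (via fail)  emit P2@[26:26]
[27] read 'a'  n9⇒n9 (via fail)  emit P2@[27:27]
[28] read 'c'  n9⇒n1 (via fail)
[29] read 'c'  n1⇒n2
[30] read 'c'  n2⇒n2 (via fail)
[31] read 'b'  n2⇒n3  emit P0@[29:31],P3@[30:31]
[32] read 'b'  n3⇒n4 (via fail)
[33] read 'c'  n4⇒n5
[34] read 'a'  n5⇒n9 (via fail)  emit P2@[34:34]
[35] read 'c'  n9⇒n1 (via fail)
[36] read 'a'  n1⇒n9 (via fail)  emit P2@[36:36]
[37] read 'a'  n9⇒n9 (via fail)  emit P2@[37:37]
[38] read 'a'  n9⇒n9 (via fail)  emit P2@[38:38]
[39] read 'c'  n9⇒n1 (via fail)
[40] read 'c'  n1⇒n2
[41] read 'b'  n2⇒n3  emit P0@[39:41],P3@[40:41]
[42] read 'b'  n3⇒n4 (via fail)
[43] read 'c'  n4⇒n5
[44] read 'c'  n5⇒n2 (via fail)
[45] read 'c'  n2⇒n2 (via fail)
[46] read 'b'  n2⇒n3  emit P0@[44:46],P3@[45:46]
[47] read 'b'  n3⇒n4 (via fail)
[48] read 'c'  n4⇒n5
[49] read 'b'  n5⇒n6  emit P3@[48:49]
[50] read 'b'  n6⇒n4 (via fail)
[51] read 'c'  n4⇒n5
[52] read 'b'  n5⇒n6  emit P3@[51:52]
[53] read 'a'  n6⇒n7  emit P2@[53:53]
[54] read 'c'  n7⇒n8  emit P1@[50:54]
[55] read 'a'  n8⇒n9 (via fail)  emit P2@[55:55]
[56] read 'b'  n9⇒n4 (via fail)
[57] read 'c'  n4⇒n5
[58] read 'b'  n5⇒n6  emit P3@[57:58]
[59] read 'a'  n6⇒n7  emit P2@[59:59]
[60] read 'c'  n7⇒n8  emit P1@[56:60]
[61] read 'a'  n8⇒n9 (via fail)  emit P2@[61:61]
[62] read 'c'  n9⇒n1 (via fail)
[63] read 'c'  n1⇒n2
[64] read 'b'  n2⇒n3  emit P0@[62:64],P3@[63:64]
[65] read 'c'  n3⇒n5 (via fail)
[66] read 'b'  n5⇒n6  emit P3@[65:66]
[67] read 'a'  n6⇒n7  emit P2@[67:67]
[68] read 'c'  n7⇒n8  emit P1@[64:68]
[69] read 'a'  n8⇒n9 (via fail)  emit P2@[69:69]
[70] read 'c'  n9⇒n1 (via fail)

Matches: [[3,0],[3,3],[4,2],[7,3],[8,2],[9,1],[10,2],[14,0],[14,3],[17,0],[17,3],[18,2],[20,3],[21,2],[24,3],[26,2],[27,2],[31,0],[31,3],[34,2],[36,2],[37,2],[38,2],[41,0],[41,3],[46,0],[46,3],[49,3],[52,3],[53,2],[54,1],[55,2],[58,3],[59,2],[60,1],[61,2],[64,0],[64,3],[66,3],[67,2],[68,1],[69,2]]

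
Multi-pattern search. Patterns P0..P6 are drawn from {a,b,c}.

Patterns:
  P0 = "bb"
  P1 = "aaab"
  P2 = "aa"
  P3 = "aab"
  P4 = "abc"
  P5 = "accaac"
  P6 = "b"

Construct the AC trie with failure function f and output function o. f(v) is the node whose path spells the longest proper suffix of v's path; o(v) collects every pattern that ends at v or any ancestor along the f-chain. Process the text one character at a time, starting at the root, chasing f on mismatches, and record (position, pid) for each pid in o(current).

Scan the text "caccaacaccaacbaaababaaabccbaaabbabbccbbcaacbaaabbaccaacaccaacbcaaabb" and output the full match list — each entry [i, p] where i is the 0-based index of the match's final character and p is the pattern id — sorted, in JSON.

Construct AC machine:
Trie nodes:
  0='ε' goto a→3 b→1
  1='b' goto b→2  ←P6
  2='bb' goto ·  ←P0
  3='a' goto a→4 b→8 c→10
  4='aa' goto a→5 b→7  ←P2
  5='aaa' goto b→6
  6='aaab' goto ·  ←P1
  7='aab' goto ·  ←P3
  8='ab' goto c→9
  9='abc' goto ·  ←P4
  10='ac' goto c→11
  11='acc' goto a→12
  12='acca' goto a→13
  13='accaa' goto c→14
  14='accaac' goto ·  ←P5

Failure links (BFS by depth):
  n1('b'): parent n0 fail=0; on 'b' 0 → fail=0;  out {6}∪∅={6}
  n3('a'): parent n0 fail=0; on 'a' 0 → fail=0;  out ∅∪∅=∅
  n2('bb'): parent n1 fail=0; on 'b' 0 → fail=1;  out {0}∪{6}={0,6}
  n4('aa'): parent n3 fail=0; on 'a' 0 → fail=3;  out {2}∪∅={2}
  n8('ab'): parent n3 fail=0; on 'b' 0 → fail=1;  out ∅∪{6}={6}
  n10('ac'): parent n3 fail=0; on 'c' 0 → fail=0;  out ∅∪∅=∅
  n5('aaa'): parent n4 fail=3; on 'a' 3 → fail=4;  out ∅∪{2}={2}
  n7('aab'): parent n4 fail=3; on 'b' 3 → fail=8;  out {3}∪{6}={3,6}
  n9('abc'): parent n8 fail=1; on 'c' 1→0 → fail=0;  out {4}∪∅={4}
  n11('acc'): parent n10 fail=0; on 'c' 0 → fail=0;  out ∅∪∅=∅
  n6('aaab'): parent n5 fail=4; on 'b' 4 → fail=7;  out {1}∪{3,6}={1,3,6}
  n12('acca'): parent n11 fail=0; on 'a' 0 → fail=3;  out ∅∪∅=∅
  n13('accaa'): parent n12 fail=3; on 'a' 3 → fail=4;  out ∅∪{2}={2}
  n14('accaac'): parent n13 fail=4; on 'c' 4→3 → fail=10;  out {5}∪∅={5}

Run:
[0] read 'c'  n0⇒n0
[1] read 'a'  n0⇒n3
[2] read 'c'  n3⇒n10
[3] read 'c'  n10⇒n11
[4] read 'a'  n11⇒n12
[5] read 'a'  n12⇒n13  ** P2@[4:5]
[6] read 'c'  n13⇒n14  ** P5@[1:6]
[7] read 'a'  n14⇒n3 ·f
[8] read 'c'  n3⇒n10
[9] read 'c'  n10⇒n11
[10] read 'a'  n11⇒n12
[11] read 'a'  n12⇒n13  ** P2@[10:11]
[12] read 'c'  n13⇒n14  ** P5@[7:12]
[13] read 'b'  n14⇒n1 ·f  ** P6@[13:13]
[14] read 'a'  n1⇒n3 ·f
[15] read 'a'  n3⇒n4  ** P2@[14:15]
[16] read 'a'  n4⇒n5  ** P2@[15:16]
[17] read 'b'  n5⇒n6  ** P1@[14:17],P3@[15:17],P6@[17:17]
[18] read 'a'  n6⇒n3 ·f
[19] read 'b'  n3⇒n8  ** P6@[19:19]
[20] read 'a'  n8⇒n3 ·f
[21] read 'a'  n3⇒n4  ** P2@[20:21]
[22] read 'a'  n4⇒n5  ** P2@[21:22]
[23] read 'b'  n5⇒n6  ** P1@[20:23],P3@[21:23],P6@[23:23]
[24] read 'c'  n6⇒n9 ·f  ** P4@[22:24]
[25] read 'c'  n9⇒n0 ·f
[26] read 'b'  n0⇒n1  ** P6@[26:26]
[27] read 'a'  n1⇒n3 ·f
[28] read 'a'  n3⇒n4  ** P2@[27:28]
[29] read 'a'  n4⇒n5  ** P2@[28:29]
[30] read 'b'  n5⇒n6  ** P1@[27:30],P3@[28:30],P6@[30:30]
[31] read 'b'  n6⇒n2 ·f  ** P0@[30:31],P6@[31:31]
[32] read 'a'  n2⇒n3 ·f
[33] read 'b'  n3⇒n8  ** P6@[33:33]
[34] read 'b'  n8⇒n2 ·f  ** P0@[33:34],P6@[34:34]
[35] read 'c'  n2⇒n0 ·f
[36] read 'c'  n0⇒n0
[37] read 'b'  n0⇒n1  ** P6@[37:37]
[38] read 'b'  n1⇒n2  ** P0@[37:38],P6@[38:38]
[39] read 'c'  n2⇒n0 ·f
[40] read 'a'  n0⇒n3
[41] read 'a'  n3⇒n4  ** P2@[40:41]
[42] read 'c'  n4⇒n10 ·f
[43] read 'b'  n10⇒n1 ·f  ** P6@[43:43]
[44] read 'a'  n1⇒n3 ·f
[45] read 'a'  n3⇒n4  ** P2@[44:45]
[46] read 'a'  n4⇒n5  ** P2@[45:46]
[47] read 'b'  n5⇒n6  ** P1@[44:47],P3@[45:47],P6@[47:47]
[48] read 'b'  n6⇒n2 ·f  ** P0@[47:48],P6@[48:48]
[49] read 'a'  n2⇒n3 ·f
[50] read 'c'  n3⇒n10
[51] read 'c'  n10⇒n11
[52] read 'a'  n11⇒n12
[53] read 'a'  n12⇒n13  ** P2@[52:53]
[54] read 'c'  n13⇒n14  ** P5@[49:54]
[55] read 'a'  n14⇒n3 ·f
[56] read 'c'  n3⇒n10
[57] read 'c'  n10⇒n11
[58] read 'a'  n11⇒n12
[59] read 'a'  n12⇒n13  ** P2@[58:59]
[60] read 'c'  n13⇒n14  ** P5@[55:60]
[61] read 'b'  n14⇒n1 ·f  ** P6@[61:61]
[62] read 'c'  n1⇒n0 ·f
[63] read 'a'  n0⇒n3
[64] read 'a'  n3⇒n4  ** P2@[63:64]
[65] read 'a'  n4⇒n5  ** P2@[64:65]
[66] read 'b'  n5⇒n6  ** P1@[63:66],P3@[64:66],P6@[66:66]
[67] read 'b'  n6⇒n2 ·f  ** P0@[66:67],P6@[67:67]

All matches (sorted): [[5,2],[6,5],[11,2],[12,5],[13,6],[15,2],[16,2],[17,1],[17,3],[17,6],[19,6],[21,2],[22,2],[23,1],[23,3],[23,6],[24,4],[26,6],[28,2],[29,2],[30,1],[30,3],[30,6],[31,0],[31,6],[33,6],[34,0],[34,6],[37,6],[38,0],[38,6],[41,2],[43,6],[45,2],[46,2],[47,1],[47,3],[47,6],[48,0],[48,6],[53,2],[54,5],[59,2],[60,5],[61,6],[64,2],[65,2],[66,1],[66,3],[66,6],[67,0],[67,6]]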